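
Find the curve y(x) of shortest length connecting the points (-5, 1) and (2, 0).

Arc-length functional: J[y] = ∫ sqrt(1 + (y')^2) dx.
Lagrangian L = sqrt(1 + (y')^2) has no explicit y dependence, so ∂L/∂y = 0 and the Euler-Lagrange equation gives
    d/dx( y' / sqrt(1 + (y')^2) ) = 0  ⇒  y' / sqrt(1 + (y')^2) = const.
Hence y' is constant, so y(x) is affine.
Fitting the endpoints (-5, 1) and (2, 0):
    slope m = (0 − 1) / (2 − (-5)) = -1/7,
    intercept c = 1 − m·(-5) = 2/7.
Extremal: y(x) = (-1/7) x + 2/7.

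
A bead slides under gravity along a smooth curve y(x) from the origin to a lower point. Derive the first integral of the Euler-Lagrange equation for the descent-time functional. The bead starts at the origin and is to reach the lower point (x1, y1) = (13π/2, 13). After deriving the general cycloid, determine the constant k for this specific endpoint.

The Lagrangian L = sqrt((1 + y'^2) / y) has no explicit x dependence, so the Beltrami identity applies:
    L − y' ∂L/∂y' = C.
Compute ∂L/∂y' = y' / sqrt(y (1 + y'^2)).
Substitute:
    sqrt((1 + y'^2)/y) − y'·y' / sqrt(y (1 + y'^2))
    = (1 + y'^2) / sqrt(y (1 + y'^2)) − y'^2 / sqrt(y (1 + y'^2))
    = 1 / sqrt(y (1 + y'^2)) = C.
Squaring and rearranging gives the first integral
    y (1 + y'^2) = 1/C^2 =: k   (constant).
Solving this first-order ODE by the substitution
    y = (k/2)(1 − cos θ)
yields the cycloid parameterisation
    x(θ) = (k/2)(θ − sin θ),   y(θ) = (k/2)(1 − cos θ).
The constant k is fixed by the endpoint condition.
Now fit the given lower endpoint (x1, y1) = (13π/2, 13). At the bottom of the first arch (θ = π), the parametric equations give
    y(π) = (k/2)(1 − cos π) = k,
    x(π) = (k/2)(π − sin π) = kπ/2.
Matching y(π) = 13 gives k = 13, consistent with x(π) = 13π/2. Therefore the specific cycloid is
    x(θ) = (13/2)(θ − sin θ),   y(θ) = (13/2)(1 − cos θ).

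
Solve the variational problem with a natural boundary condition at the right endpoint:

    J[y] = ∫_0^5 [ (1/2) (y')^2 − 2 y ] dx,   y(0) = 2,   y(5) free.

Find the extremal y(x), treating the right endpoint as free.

The Lagrangian L = (1/2) (y')^2 − 2 y gives
    ∂L/∂y = −2,   ∂L/∂y' = y'.
Euler-Lagrange: d/dx(y') − (−2) = 0, i.e. y'' + 2 = 0, so
    y(x) = −(2/2) x^2 + C1 x + C2.
Fixed left endpoint y(0) = 2 ⇒ C2 = 2.
The right endpoint x = 5 is free, so the natural (transversality) condition is ∂L/∂y' |_{x=5} = 0, i.e. y'(5) = 0.
Compute y'(x) = −2 x + C1, so y'(5) = −10 + C1 = 0 ⇒ C1 = 10.
Therefore the extremal is
    y(x) = −x^2 + 10 x + 2.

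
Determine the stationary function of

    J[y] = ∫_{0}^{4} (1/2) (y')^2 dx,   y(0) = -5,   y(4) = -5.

The Lagrangian is L = (1/2) (y')^2.
Compute ∂L/∂y = 0, ∂L/∂y' = y'.
The Euler-Lagrange equation d/dx(∂L/∂y') − ∂L/∂y = 0 reduces to
    y'' = 0.
Its general solution is
    y(x) = A x + B,
with A, B fixed by the endpoint conditions.
Applying the endpoint conditions y(0) = -5 and y(4) = -5: solve A·0 + B = -5 and A·4 + B = -5. Subtracting gives A(4 − 0) = -5 − -5, so A = 0, and B = -5 − A·0 = -5. Therefore
    y(x) = -5.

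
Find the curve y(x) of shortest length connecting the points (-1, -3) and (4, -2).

Arc-length functional: J[y] = ∫ sqrt(1 + (y')^2) dx.
Lagrangian L = sqrt(1 + (y')^2) has no explicit y dependence, so ∂L/∂y = 0 and the Euler-Lagrange equation gives
    d/dx( y' / sqrt(1 + (y')^2) ) = 0  ⇒  y' / sqrt(1 + (y')^2) = const.
Hence y' is constant, so y(x) is affine.
Fitting the endpoints (-1, -3) and (4, -2):
    slope m = ((-2) − (-3)) / (4 − (-1)) = 1/5,
    intercept c = (-3) − m·(-1) = -14/5.
Extremal: y(x) = (1/5) x - 14/5.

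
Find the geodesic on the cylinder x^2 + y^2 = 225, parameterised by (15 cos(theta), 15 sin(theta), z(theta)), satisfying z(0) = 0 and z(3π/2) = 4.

Parameterise the cylinder of radius R = 15 as
    r(θ) = (15 cos θ, 15 sin θ, z(θ)).
The arc-length element is
    ds = sqrt(225 + (dz/dθ)^2) dθ,
so the Lagrangian is L = sqrt(225 + z'^2).
L depends on z' only, not on z or θ, so ∂L/∂z = 0 and
    ∂L/∂z' = z' / sqrt(225 + z'^2).
The Euler-Lagrange equation gives
    d/dθ( z' / sqrt(225 + z'^2) ) = 0,
so z' is constant. Integrating once:
    z(θ) = a θ + b,
a helix on the cylinder (a straight line when the cylinder is unrolled). The constants a, b are determined by the endpoint conditions.
With endpoint conditions z(0) = 0 and z(3π/2) = 4: from z(0) = b we get b = 0, and a·3π/2 + 0 = 4 gives a = 8/(3π), so
    z(θ) = (8/(3π)) θ.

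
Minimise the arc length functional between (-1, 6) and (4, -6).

Arc-length functional: J[y] = ∫ sqrt(1 + (y')^2) dx.
Lagrangian L = sqrt(1 + (y')^2) has no explicit y dependence, so ∂L/∂y = 0 and the Euler-Lagrange equation gives
    d/dx( y' / sqrt(1 + (y')^2) ) = 0  ⇒  y' / sqrt(1 + (y')^2) = const.
Hence y' is constant, so y(x) is affine.
Fitting the endpoints (-1, 6) and (4, -6):
    slope m = ((-6) − 6) / (4 − (-1)) = -12/5,
    intercept c = 6 − m·(-1) = 18/5.
Extremal: y(x) = (-12/5) x + 18/5.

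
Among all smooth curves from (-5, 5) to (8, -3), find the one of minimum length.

Arc-length functional: J[y] = ∫ sqrt(1 + (y')^2) dx.
Lagrangian L = sqrt(1 + (y')^2) has no explicit y dependence, so ∂L/∂y = 0 and the Euler-Lagrange equation gives
    d/dx( y' / sqrt(1 + (y')^2) ) = 0  ⇒  y' / sqrt(1 + (y')^2) = const.
Hence y' is constant, so y(x) is affine.
Fitting the endpoints (-5, 5) and (8, -3):
    slope m = ((-3) − 5) / (8 − (-5)) = -8/13,
    intercept c = 5 − m·(-5) = 25/13.
Extremal: y(x) = (-8/13) x + 25/13.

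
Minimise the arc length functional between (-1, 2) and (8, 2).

Arc-length functional: J[y] = ∫ sqrt(1 + (y')^2) dx.
Lagrangian L = sqrt(1 + (y')^2) has no explicit y dependence, so ∂L/∂y = 0 and the Euler-Lagrange equation gives
    d/dx( y' / sqrt(1 + (y')^2) ) = 0  ⇒  y' / sqrt(1 + (y')^2) = const.
Hence y' is constant, so y(x) is affine.
Fitting the endpoints (-1, 2) and (8, 2):
    slope m = (2 − 2) / (8 − (-1)) = 0,
    intercept c = 2 − m·(-1) = 2.
Extremal: y(x) = 2.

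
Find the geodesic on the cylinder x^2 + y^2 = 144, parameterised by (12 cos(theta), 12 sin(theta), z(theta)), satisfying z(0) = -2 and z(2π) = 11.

Parameterise the cylinder of radius R = 12 as
    r(θ) = (12 cos θ, 12 sin θ, z(θ)).
The arc-length element is
    ds = sqrt(144 + (dz/dθ)^2) dθ,
so the Lagrangian is L = sqrt(144 + z'^2).
L depends on z' only, not on z or θ, so ∂L/∂z = 0 and
    ∂L/∂z' = z' / sqrt(144 + z'^2).
The Euler-Lagrange equation gives
    d/dθ( z' / sqrt(144 + z'^2) ) = 0,
so z' is constant. Integrating once:
    z(θ) = a θ + b,
a helix on the cylinder (a straight line when the cylinder is unrolled). The constants a, b are determined by the endpoint conditions.
With endpoint conditions z(0) = -2 and z(2π) = 11: from z(0) = b we get b = -2, and a·2π + -2 = 11 gives a = 13/(2π), so
    z(θ) = (13/(2π)) θ − 2.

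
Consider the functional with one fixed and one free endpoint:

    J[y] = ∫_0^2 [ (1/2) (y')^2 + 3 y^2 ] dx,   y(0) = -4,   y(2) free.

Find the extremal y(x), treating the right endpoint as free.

The Lagrangian L = (1/2) (y')^2 + 3 y^2 gives
    ∂L/∂y = 6 y,   ∂L/∂y' = y'.
Euler-Lagrange: y'' − 6 y = 0.
With k = sqrt(6), the general solution is
    y(x) = A cosh(sqrt(6) x) + B sinh(sqrt(6) x).
Fixed left endpoint y(0) = -4 ⇒ A = -4.
The right endpoint x = 2 is free, so the natural (transversality) condition is ∂L/∂y' |_{x=2} = 0, i.e. y'(2) = 0.
Compute y'(x) = A k sinh(k x) + B k cosh(k x), so
    y'(2) = A k sinh(k·2) + B k cosh(k·2) = 0
    ⇒ B = −A tanh(k·2) = 4 tanh(sqrt(6)·2).
Therefore the extremal is
    y(x) = −4 cosh(sqrt(6) x) + 4 tanh(sqrt(6)·2) sinh(sqrt(6) x).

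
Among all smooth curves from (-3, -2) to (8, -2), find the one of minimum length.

Arc-length functional: J[y] = ∫ sqrt(1 + (y')^2) dx.
Lagrangian L = sqrt(1 + (y')^2) has no explicit y dependence, so ∂L/∂y = 0 and the Euler-Lagrange equation gives
    d/dx( y' / sqrt(1 + (y')^2) ) = 0  ⇒  y' / sqrt(1 + (y')^2) = const.
Hence y' is constant, so y(x) is affine.
Fitting the endpoints (-3, -2) and (8, -2):
    slope m = ((-2) − (-2)) / (8 − (-3)) = 0,
    intercept c = (-2) − m·(-3) = -2.
Extremal: y(x) = -2.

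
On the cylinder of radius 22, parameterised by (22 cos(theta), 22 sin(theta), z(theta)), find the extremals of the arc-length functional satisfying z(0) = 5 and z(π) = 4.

Parameterise the cylinder of radius R = 22 as
    r(θ) = (22 cos θ, 22 sin θ, z(θ)).
The arc-length element is
    ds = sqrt(484 + (dz/dθ)^2) dθ,
so the Lagrangian is L = sqrt(484 + z'^2).
L depends on z' only, not on z or θ, so ∂L/∂z = 0 and
    ∂L/∂z' = z' / sqrt(484 + z'^2).
The Euler-Lagrange equation gives
    d/dθ( z' / sqrt(484 + z'^2) ) = 0,
so z' is constant. Integrating once:
    z(θ) = a θ + b,
a helix on the cylinder (a straight line when the cylinder is unrolled). The constants a, b are determined by the endpoint conditions.
With endpoint conditions z(0) = 5 and z(π) = 4: from z(0) = b we get b = 5, and a·π + 5 = 4 gives a = -1/π, so
    z(θ) = (-1/π) θ + 5.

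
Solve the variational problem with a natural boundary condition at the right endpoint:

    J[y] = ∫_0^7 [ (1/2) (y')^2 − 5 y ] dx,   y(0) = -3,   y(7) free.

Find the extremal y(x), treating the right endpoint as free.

The Lagrangian L = (1/2) (y')^2 − 5 y gives
    ∂L/∂y = −5,   ∂L/∂y' = y'.
Euler-Lagrange: d/dx(y') − (−5) = 0, i.e. y'' + 5 = 0, so
    y(x) = −(5/2) x^2 + C1 x + C2.
Fixed left endpoint y(0) = -3 ⇒ C2 = -3.
The right endpoint x = 7 is free, so the natural (transversality) condition is ∂L/∂y' |_{x=7} = 0, i.e. y'(7) = 0.
Compute y'(x) = −5 x + C1, so y'(7) = −35 + C1 = 0 ⇒ C1 = 35.
Therefore the extremal is
    y(x) = −(5/2) x^2 + 35 x − 3.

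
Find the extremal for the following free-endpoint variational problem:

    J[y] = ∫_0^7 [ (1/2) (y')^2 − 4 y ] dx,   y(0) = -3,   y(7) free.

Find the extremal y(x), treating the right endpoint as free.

The Lagrangian L = (1/2) (y')^2 − 4 y gives
    ∂L/∂y = −4,   ∂L/∂y' = y'.
Euler-Lagrange: d/dx(y') − (−4) = 0, i.e. y'' + 4 = 0, so
    y(x) = −(4/2) x^2 + C1 x + C2.
Fixed left endpoint y(0) = -3 ⇒ C2 = -3.
The right endpoint x = 7 is free, so the natural (transversality) condition is ∂L/∂y' |_{x=7} = 0, i.e. y'(7) = 0.
Compute y'(x) = −4 x + C1, so y'(7) = −28 + C1 = 0 ⇒ C1 = 28.
Therefore the extremal is
    y(x) = −2 x^2 + 28 x − 3.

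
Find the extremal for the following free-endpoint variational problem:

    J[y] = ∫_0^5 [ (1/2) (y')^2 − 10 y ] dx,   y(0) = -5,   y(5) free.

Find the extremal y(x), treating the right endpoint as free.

The Lagrangian L = (1/2) (y')^2 − 10 y gives
    ∂L/∂y = −10,   ∂L/∂y' = y'.
Euler-Lagrange: d/dx(y') − (−10) = 0, i.e. y'' + 10 = 0, so
    y(x) = −(10/2) x^2 + C1 x + C2.
Fixed left endpoint y(0) = -5 ⇒ C2 = -5.
The right endpoint x = 5 is free, so the natural (transversality) condition is ∂L/∂y' |_{x=5} = 0, i.e. y'(5) = 0.
Compute y'(x) = −10 x + C1, so y'(5) = −50 + C1 = 0 ⇒ C1 = 50.
Therefore the extremal is
    y(x) = −5 x^2 + 50 x − 5.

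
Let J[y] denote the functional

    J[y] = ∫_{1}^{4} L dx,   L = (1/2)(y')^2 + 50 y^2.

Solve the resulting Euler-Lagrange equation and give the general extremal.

The Lagrangian is L = (1/2)(y')^2 + 50 y^2.
∂L/∂y = 100y.
∂L/∂y' = y'.
The Euler-Lagrange equation d/dx(∂L/∂y') − ∂L/∂y = 0 becomes:
    y'' - 100 y = 0
General solution: y(x) = A e^(10x) + B e^(-10x), where A and B are arbitrary constants fixed by the endpoint conditions.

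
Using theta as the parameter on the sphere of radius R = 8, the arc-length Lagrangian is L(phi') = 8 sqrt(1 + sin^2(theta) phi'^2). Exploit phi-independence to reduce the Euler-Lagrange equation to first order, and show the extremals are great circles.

On the sphere of radius R = 8 with spherical coordinates (θ, φ), the induced metric is
    ds^2 = 64(dθ^2 + sin^2(θ) dφ^2).
Parameterise by θ; the arc-length functional is
    J[φ] = ∫ 8 sqrt(1 + sin^2(θ) (dφ/dθ)^2) dθ,
so L = 8 sqrt(1 + sin^2(θ) φ'^2). Compute
    ∂L/∂φ = 0  (L has no explicit φ dependence),
    ∂L/∂φ' = 8 sin^2(θ) φ' / sqrt(1 + sin^2(θ) φ'^2).
Since ∂L/∂φ = 0, the Euler-Lagrange equation
    d/dθ(∂L/∂φ') − ∂L/∂φ = 0
reduces to d/dθ(∂L/∂φ') = 0, i.e. the momentum conjugate to φ is conserved:
    8 sin^2(θ) φ' / sqrt(1 + sin^2(θ) φ'^2) = C.
The overall factor of 8 is constant, so dividing through gives Clairaut's relation sin^2(θ) φ' / sqrt(1 + sin^2(θ) φ'^2) = C' (with C' = C/8). Solving for φ' and integrating gives the great-circle family
    cot(θ) = A cos(φ − φ_0),
i.e. the intersection of the sphere with a plane through the origin. The two constants A and φ_0 (equivalently C and one phase) are fixed by the two endpoint conditions.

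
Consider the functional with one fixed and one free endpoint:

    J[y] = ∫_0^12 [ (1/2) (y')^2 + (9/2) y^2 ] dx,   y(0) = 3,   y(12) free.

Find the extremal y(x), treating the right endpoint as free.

The Lagrangian L = (1/2) (y')^2 + (9/2) y^2 gives
    ∂L/∂y = 9 y,   ∂L/∂y' = y'.
Euler-Lagrange: y'' − 9 y = 0.
With k = 3, the general solution is
    y(x) = A cosh(3 x) + B sinh(3 x).
Fixed left endpoint y(0) = 3 ⇒ A = 3.
The right endpoint x = 12 is free, so the natural (transversality) condition is ∂L/∂y' |_{x=12} = 0, i.e. y'(12) = 0.
Compute y'(x) = A k sinh(k x) + B k cosh(k x), so
    y'(12) = A k sinh(k·12) + B k cosh(k·12) = 0
    ⇒ B = −A tanh(k·12) = − 3 tanh(3·12).
Therefore the extremal is
    y(x) = 3 cosh(3 x) − 3 tanh(3·12) sinh(3 x).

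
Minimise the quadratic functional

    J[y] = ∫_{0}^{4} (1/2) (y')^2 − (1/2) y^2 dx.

The Lagrangian is L = (1/2) (y')^2 − (1/2) y^2.
Compute ∂L/∂y = -y, ∂L/∂y' = y'.
The Euler-Lagrange equation d/dx(∂L/∂y') − ∂L/∂y = 0 reduces to
    y'' + y = 0.
Its general solution is
    y(x) = A sin(x) + B cos(x),
with A, B fixed by the endpoint conditions.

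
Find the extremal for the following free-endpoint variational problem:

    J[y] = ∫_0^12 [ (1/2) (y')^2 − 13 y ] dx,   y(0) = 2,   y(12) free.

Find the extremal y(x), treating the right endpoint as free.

The Lagrangian L = (1/2) (y')^2 − 13 y gives
    ∂L/∂y = −13,   ∂L/∂y' = y'.
Euler-Lagrange: d/dx(y') − (−13) = 0, i.e. y'' + 13 = 0, so
    y(x) = −(13/2) x^2 + C1 x + C2.
Fixed left endpoint y(0) = 2 ⇒ C2 = 2.
The right endpoint x = 12 is free, so the natural (transversality) condition is ∂L/∂y' |_{x=12} = 0, i.e. y'(12) = 0.
Compute y'(x) = −13 x + C1, so y'(12) = −156 + C1 = 0 ⇒ C1 = 156.
Therefore the extremal is
    y(x) = −(13/2) x^2 + 156 x + 2.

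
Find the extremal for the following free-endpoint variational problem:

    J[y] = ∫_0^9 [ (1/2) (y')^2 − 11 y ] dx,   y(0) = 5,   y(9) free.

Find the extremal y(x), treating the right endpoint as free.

The Lagrangian L = (1/2) (y')^2 − 11 y gives
    ∂L/∂y = −11,   ∂L/∂y' = y'.
Euler-Lagrange: d/dx(y') − (−11) = 0, i.e. y'' + 11 = 0, so
    y(x) = −(11/2) x^2 + C1 x + C2.
Fixed left endpoint y(0) = 5 ⇒ C2 = 5.
The right endpoint x = 9 is free, so the natural (transversality) condition is ∂L/∂y' |_{x=9} = 0, i.e. y'(9) = 0.
Compute y'(x) = −11 x + C1, so y'(9) = −99 + C1 = 0 ⇒ C1 = 99.
Therefore the extremal is
    y(x) = −(11/2) x^2 + 99 x + 5.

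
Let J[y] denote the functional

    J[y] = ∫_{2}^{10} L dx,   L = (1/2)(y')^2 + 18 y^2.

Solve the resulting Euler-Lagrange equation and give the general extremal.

The Lagrangian is L = (1/2)(y')^2 + 18 y^2.
∂L/∂y = 36y.
∂L/∂y' = y'.
The Euler-Lagrange equation d/dx(∂L/∂y') − ∂L/∂y = 0 becomes:
    y'' - 36 y = 0
General solution: y(x) = A e^(6x) + B e^(-6x), where A and B are arbitrary constants fixed by the endpoint conditions.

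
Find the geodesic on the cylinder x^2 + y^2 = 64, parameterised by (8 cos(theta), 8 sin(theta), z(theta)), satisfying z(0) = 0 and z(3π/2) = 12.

Parameterise the cylinder of radius R = 8 as
    r(θ) = (8 cos θ, 8 sin θ, z(θ)).
The arc-length element is
    ds = sqrt(64 + (dz/dθ)^2) dθ,
so the Lagrangian is L = sqrt(64 + z'^2).
L depends on z' only, not on z or θ, so ∂L/∂z = 0 and
    ∂L/∂z' = z' / sqrt(64 + z'^2).
The Euler-Lagrange equation gives
    d/dθ( z' / sqrt(64 + z'^2) ) = 0,
so z' is constant. Integrating once:
    z(θ) = a θ + b,
a helix on the cylinder (a straight line when the cylinder is unrolled). The constants a, b are determined by the endpoint conditions.
With endpoint conditions z(0) = 0 and z(3π/2) = 12: from z(0) = b we get b = 0, and a·3π/2 + 0 = 12 gives a = 8/π, so
    z(θ) = (8/π) θ.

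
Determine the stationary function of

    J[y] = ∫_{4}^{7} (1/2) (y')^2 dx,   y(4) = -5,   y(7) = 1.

The Lagrangian is L = (1/2) (y')^2.
Compute ∂L/∂y = 0, ∂L/∂y' = y'.
The Euler-Lagrange equation d/dx(∂L/∂y') − ∂L/∂y = 0 reduces to
    y'' = 0.
Its general solution is
    y(x) = A x + B,
with A, B fixed by the endpoint conditions.
Applying the endpoint conditions y(4) = -5 and y(7) = 1: solve A·4 + B = -5 and A·7 + B = 1. Subtracting gives A(7 − 4) = 1 − -5, so A = 2, and B = -5 − A·4 = -13. Therefore
    y(x) = 2 x - 13.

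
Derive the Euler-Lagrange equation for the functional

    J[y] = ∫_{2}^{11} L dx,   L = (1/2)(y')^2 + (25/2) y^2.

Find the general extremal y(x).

The Lagrangian is L = (1/2)(y')^2 + (25/2) y^2.
∂L/∂y = 25y.
∂L/∂y' = y'.
The Euler-Lagrange equation d/dx(∂L/∂y') − ∂L/∂y = 0 becomes:
    y'' - 25 y = 0
General solution: y(x) = A e^(5x) + B e^(-5x), where A and B are arbitrary constants fixed by the endpoint conditions.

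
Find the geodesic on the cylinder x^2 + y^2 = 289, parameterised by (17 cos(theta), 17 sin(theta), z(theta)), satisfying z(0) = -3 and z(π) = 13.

Parameterise the cylinder of radius R = 17 as
    r(θ) = (17 cos θ, 17 sin θ, z(θ)).
The arc-length element is
    ds = sqrt(289 + (dz/dθ)^2) dθ,
so the Lagrangian is L = sqrt(289 + z'^2).
L depends on z' only, not on z or θ, so ∂L/∂z = 0 and
    ∂L/∂z' = z' / sqrt(289 + z'^2).
The Euler-Lagrange equation gives
    d/dθ( z' / sqrt(289 + z'^2) ) = 0,
so z' is constant. Integrating once:
    z(θ) = a θ + b,
a helix on the cylinder (a straight line when the cylinder is unrolled). The constants a, b are determined by the endpoint conditions.
With endpoint conditions z(0) = -3 and z(π) = 13: from z(0) = b we get b = -3, and a·π + -3 = 13 gives a = 16/π, so
    z(θ) = (16/π) θ − 3.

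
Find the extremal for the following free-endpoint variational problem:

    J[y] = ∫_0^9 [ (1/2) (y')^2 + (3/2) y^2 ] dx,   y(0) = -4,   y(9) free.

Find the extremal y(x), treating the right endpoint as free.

The Lagrangian L = (1/2) (y')^2 + (3/2) y^2 gives
    ∂L/∂y = 3 y,   ∂L/∂y' = y'.
Euler-Lagrange: y'' − 3 y = 0.
With k = sqrt(3), the general solution is
    y(x) = A cosh(sqrt(3) x) + B sinh(sqrt(3) x).
Fixed left endpoint y(0) = -4 ⇒ A = -4.
The right endpoint x = 9 is free, so the natural (transversality) condition is ∂L/∂y' |_{x=9} = 0, i.e. y'(9) = 0.
Compute y'(x) = A k sinh(k x) + B k cosh(k x), so
    y'(9) = A k sinh(k·9) + B k cosh(k·9) = 0
    ⇒ B = −A tanh(k·9) = 4 tanh(sqrt(3)·9).
Therefore the extremal is
    y(x) = −4 cosh(sqrt(3) x) + 4 tanh(sqrt(3)·9) sinh(sqrt(3) x).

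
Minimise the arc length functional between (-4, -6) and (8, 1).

Arc-length functional: J[y] = ∫ sqrt(1 + (y')^2) dx.
Lagrangian L = sqrt(1 + (y')^2) has no explicit y dependence, so ∂L/∂y = 0 and the Euler-Lagrange equation gives
    d/dx( y' / sqrt(1 + (y')^2) ) = 0  ⇒  y' / sqrt(1 + (y')^2) = const.
Hence y' is constant, so y(x) is affine.
Fitting the endpoints (-4, -6) and (8, 1):
    slope m = (1 − (-6)) / (8 − (-4)) = 7/12,
    intercept c = (-6) − m·(-4) = -11/3.
Extremal: y(x) = (7/12) x - 11/3.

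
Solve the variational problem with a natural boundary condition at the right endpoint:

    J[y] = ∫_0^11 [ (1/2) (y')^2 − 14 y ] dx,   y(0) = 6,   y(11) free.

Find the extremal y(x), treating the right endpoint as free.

The Lagrangian L = (1/2) (y')^2 − 14 y gives
    ∂L/∂y = −14,   ∂L/∂y' = y'.
Euler-Lagrange: d/dx(y') − (−14) = 0, i.e. y'' + 14 = 0, so
    y(x) = −(14/2) x^2 + C1 x + C2.
Fixed left endpoint y(0) = 6 ⇒ C2 = 6.
The right endpoint x = 11 is free, so the natural (transversality) condition is ∂L/∂y' |_{x=11} = 0, i.e. y'(11) = 0.
Compute y'(x) = −14 x + C1, so y'(11) = −154 + C1 = 0 ⇒ C1 = 154.
Therefore the extremal is
    y(x) = −7 x^2 + 154 x + 6.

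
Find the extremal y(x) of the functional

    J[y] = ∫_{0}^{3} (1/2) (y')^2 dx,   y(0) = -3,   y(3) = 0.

The Lagrangian is L = (1/2) (y')^2.
Compute ∂L/∂y = 0, ∂L/∂y' = y'.
The Euler-Lagrange equation d/dx(∂L/∂y') − ∂L/∂y = 0 reduces to
    y'' = 0.
Its general solution is
    y(x) = A x + B,
with A, B fixed by the endpoint conditions.
Applying the endpoint conditions y(0) = -3 and y(3) = 0: solve A·0 + B = -3 and A·3 + B = 0. Subtracting gives A(3 − 0) = 0 − -3, so A = 1, and B = -3 − A·0 = -3. Therefore
    y(x) = x - 3.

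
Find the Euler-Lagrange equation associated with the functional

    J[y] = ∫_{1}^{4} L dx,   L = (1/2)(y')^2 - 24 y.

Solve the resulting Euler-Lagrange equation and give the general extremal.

The Lagrangian is L = (1/2)(y')^2 - 24 y.
∂L/∂y = -24.
∂L/∂y' = y'.
The Euler-Lagrange equation d/dx(∂L/∂y') − ∂L/∂y = 0 becomes:
    y'' + 24 = 0
General solution: y(x) = -12 x^2 + A x + B, where A and B are arbitrary constants fixed by the endpoint conditions.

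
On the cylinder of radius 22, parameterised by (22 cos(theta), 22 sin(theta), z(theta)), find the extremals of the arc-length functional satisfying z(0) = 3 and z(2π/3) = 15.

Parameterise the cylinder of radius R = 22 as
    r(θ) = (22 cos θ, 22 sin θ, z(θ)).
The arc-length element is
    ds = sqrt(484 + (dz/dθ)^2) dθ,
so the Lagrangian is L = sqrt(484 + z'^2).
L depends on z' only, not on z or θ, so ∂L/∂z = 0 and
    ∂L/∂z' = z' / sqrt(484 + z'^2).
The Euler-Lagrange equation gives
    d/dθ( z' / sqrt(484 + z'^2) ) = 0,
so z' is constant. Integrating once:
    z(θ) = a θ + b,
a helix on the cylinder (a straight line when the cylinder is unrolled). The constants a, b are determined by the endpoint conditions.
With endpoint conditions z(0) = 3 and z(2π/3) = 15: from z(0) = b we get b = 3, and a·2π/3 + 3 = 15 gives a = 18/π, so
    z(θ) = (18/π) θ + 3.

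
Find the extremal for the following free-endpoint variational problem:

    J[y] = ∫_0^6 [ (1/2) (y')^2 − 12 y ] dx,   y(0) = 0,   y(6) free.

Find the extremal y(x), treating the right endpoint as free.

The Lagrangian L = (1/2) (y')^2 − 12 y gives
    ∂L/∂y = −12,   ∂L/∂y' = y'.
Euler-Lagrange: d/dx(y') − (−12) = 0, i.e. y'' + 12 = 0, so
    y(x) = −(12/2) x^2 + C1 x + C2.
Fixed left endpoint y(0) = 0 ⇒ C2 = 0.
The right endpoint x = 6 is free, so the natural (transversality) condition is ∂L/∂y' |_{x=6} = 0, i.e. y'(6) = 0.
Compute y'(x) = −12 x + C1, so y'(6) = −72 + C1 = 0 ⇒ C1 = 72.
Therefore the extremal is
    y(x) = −6 x^2 + 72 x.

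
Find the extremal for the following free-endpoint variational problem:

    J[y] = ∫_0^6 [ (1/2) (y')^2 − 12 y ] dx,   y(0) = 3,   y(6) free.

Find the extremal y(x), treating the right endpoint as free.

The Lagrangian L = (1/2) (y')^2 − 12 y gives
    ∂L/∂y = −12,   ∂L/∂y' = y'.
Euler-Lagrange: d/dx(y') − (−12) = 0, i.e. y'' + 12 = 0, so
    y(x) = −(12/2) x^2 + C1 x + C2.
Fixed left endpoint y(0) = 3 ⇒ C2 = 3.
The right endpoint x = 6 is free, so the natural (transversality) condition is ∂L/∂y' |_{x=6} = 0, i.e. y'(6) = 0.
Compute y'(x) = −12 x + C1, so y'(6) = −72 + C1 = 0 ⇒ C1 = 72.
Therefore the extremal is
    y(x) = −6 x^2 + 72 x + 3.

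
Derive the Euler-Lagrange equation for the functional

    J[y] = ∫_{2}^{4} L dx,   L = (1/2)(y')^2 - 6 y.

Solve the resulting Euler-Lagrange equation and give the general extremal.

The Lagrangian is L = (1/2)(y')^2 - 6 y.
∂L/∂y = -6.
∂L/∂y' = y'.
The Euler-Lagrange equation d/dx(∂L/∂y') − ∂L/∂y = 0 becomes:
    y'' + 6 = 0
General solution: y(x) = -3 x^2 + A x + B, where A and B are arbitrary constants fixed by the endpoint conditions.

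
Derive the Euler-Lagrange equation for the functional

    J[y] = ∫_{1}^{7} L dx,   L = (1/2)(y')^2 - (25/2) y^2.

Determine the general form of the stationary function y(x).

The Lagrangian is L = (1/2)(y')^2 - (25/2) y^2.
∂L/∂y = -25y.
∂L/∂y' = y'.
The Euler-Lagrange equation d/dx(∂L/∂y') − ∂L/∂y = 0 becomes:
    y'' + 25 y = 0
General solution: y(x) = A sin(5x) + B cos(5x), where A and B are arbitrary constants fixed by the endpoint conditions.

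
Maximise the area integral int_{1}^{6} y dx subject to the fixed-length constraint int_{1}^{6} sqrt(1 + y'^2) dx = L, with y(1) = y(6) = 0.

Set up the augmented Lagrangian using a multiplier λ for the length constraint:
    F(y, y') = y − λ sqrt(1 + y'^2).
F has no explicit x dependence, so the Beltrami identity yields a first integral
    F − y' ∂F/∂y' = C.
Compute ∂F/∂y' = −λ y' / sqrt(1 + y'^2). Then
    y − λ sqrt(1 + y'^2) + λ y'^2 / sqrt(1 + y'^2) = C
    ⇒  y − λ / sqrt(1 + y'^2) = C.
Solving for y' and integrating gives
    (x − a)^2 + (y − b)^2 = λ^2,
a circular arc of radius λ. The constants a, b are determined by the endpoint conditions y(1) = y(6) = 0, and λ is fixed implicitly by the length constraint
    ∫_{1}^{6} sqrt(1 + y'^2) dx = L.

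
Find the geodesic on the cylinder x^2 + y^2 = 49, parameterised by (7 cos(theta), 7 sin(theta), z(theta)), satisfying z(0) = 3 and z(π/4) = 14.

Parameterise the cylinder of radius R = 7 as
    r(θ) = (7 cos θ, 7 sin θ, z(θ)).
The arc-length element is
    ds = sqrt(49 + (dz/dθ)^2) dθ,
so the Lagrangian is L = sqrt(49 + z'^2).
L depends on z' only, not on z or θ, so ∂L/∂z = 0 and
    ∂L/∂z' = z' / sqrt(49 + z'^2).
The Euler-Lagrange equation gives
    d/dθ( z' / sqrt(49 + z'^2) ) = 0,
so z' is constant. Integrating once:
    z(θ) = a θ + b,
a helix on the cylinder (a straight line when the cylinder is unrolled). The constants a, b are determined by the endpoint conditions.
With endpoint conditions z(0) = 3 and z(π/4) = 14: from z(0) = b we get b = 3, and a·π/4 + 3 = 14 gives a = 44/π, so
    z(θ) = (44/π) θ + 3.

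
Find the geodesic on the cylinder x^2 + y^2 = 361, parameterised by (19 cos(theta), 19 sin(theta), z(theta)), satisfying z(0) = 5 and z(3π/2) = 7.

Parameterise the cylinder of radius R = 19 as
    r(θ) = (19 cos θ, 19 sin θ, z(θ)).
The arc-length element is
    ds = sqrt(361 + (dz/dθ)^2) dθ,
so the Lagrangian is L = sqrt(361 + z'^2).
L depends on z' only, not on z or θ, so ∂L/∂z = 0 and
    ∂L/∂z' = z' / sqrt(361 + z'^2).
The Euler-Lagrange equation gives
    d/dθ( z' / sqrt(361 + z'^2) ) = 0,
so z' is constant. Integrating once:
    z(θ) = a θ + b,
a helix on the cylinder (a straight line when the cylinder is unrolled). The constants a, b are determined by the endpoint conditions.
With endpoint conditions z(0) = 5 and z(3π/2) = 7: from z(0) = b we get b = 5, and a·3π/2 + 5 = 7 gives a = 4/(3π), so
    z(θ) = (4/(3π)) θ + 5.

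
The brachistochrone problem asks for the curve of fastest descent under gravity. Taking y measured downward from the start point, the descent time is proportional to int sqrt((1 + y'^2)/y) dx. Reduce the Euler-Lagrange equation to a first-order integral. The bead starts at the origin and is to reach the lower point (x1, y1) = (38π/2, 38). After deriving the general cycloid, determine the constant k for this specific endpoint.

The Lagrangian L = sqrt((1 + y'^2) / y) has no explicit x dependence, so the Beltrami identity applies:
    L − y' ∂L/∂y' = C.
Compute ∂L/∂y' = y' / sqrt(y (1 + y'^2)).
Substitute:
    sqrt((1 + y'^2)/y) − y'·y' / sqrt(y (1 + y'^2))
    = (1 + y'^2) / sqrt(y (1 + y'^2)) − y'^2 / sqrt(y (1 + y'^2))
    = 1 / sqrt(y (1 + y'^2)) = C.
Squaring and rearranging gives the first integral
    y (1 + y'^2) = 1/C^2 =: k   (constant).
Solving this first-order ODE by the substitution
    y = (k/2)(1 − cos θ)
yields the cycloid parameterisation
    x(θ) = (k/2)(θ − sin θ),   y(θ) = (k/2)(1 − cos θ).
The constant k is fixed by the endpoint condition.
Now fit the given lower endpoint (x1, y1) = (38π/2, 38). At the bottom of the first arch (θ = π), the parametric equations give
    y(π) = (k/2)(1 − cos π) = k,
    x(π) = (k/2)(π − sin π) = kπ/2.
Matching y(π) = 38 gives k = 38, consistent with x(π) = 38π/2. Therefore the specific cycloid is
    x(θ) = (38/2)(θ − sin θ),   y(θ) = (38/2)(1 − cos θ).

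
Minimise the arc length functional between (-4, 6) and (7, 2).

Arc-length functional: J[y] = ∫ sqrt(1 + (y')^2) dx.
Lagrangian L = sqrt(1 + (y')^2) has no explicit y dependence, so ∂L/∂y = 0 and the Euler-Lagrange equation gives
    d/dx( y' / sqrt(1 + (y')^2) ) = 0  ⇒  y' / sqrt(1 + (y')^2) = const.
Hence y' is constant, so y(x) is affine.
Fitting the endpoints (-4, 6) and (7, 2):
    slope m = (2 − 6) / (7 − (-4)) = -4/11,
    intercept c = 6 − m·(-4) = 50/11.
Extremal: y(x) = (-4/11) x + 50/11.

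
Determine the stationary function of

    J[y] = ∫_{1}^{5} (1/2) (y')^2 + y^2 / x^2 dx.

The Lagrangian is L = (1/2) (y')^2 + y^2 / x^2.
Compute ∂L/∂y = 2y/x^2, ∂L/∂y' = y'.
The Euler-Lagrange equation d/dx(∂L/∂y') − ∂L/∂y = 0 reduces to
    y'' − 2/x^2 · y = 0  (x > 0).
Its general solution is
    y(x) = A x^2 + B / x,
with A, B fixed by the endpoint conditions.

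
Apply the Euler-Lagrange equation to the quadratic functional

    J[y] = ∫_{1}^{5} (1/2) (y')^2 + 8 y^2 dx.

The Lagrangian is L = (1/2) (y')^2 + 8 y^2.
Compute ∂L/∂y = 16y, ∂L/∂y' = y'.
The Euler-Lagrange equation d/dx(∂L/∂y') − ∂L/∂y = 0 reduces to
    y'' − 16 y = 0.
Its general solution is
    y(x) = A e^(4x) + B e^(−4x),
with A, B fixed by the endpoint conditions.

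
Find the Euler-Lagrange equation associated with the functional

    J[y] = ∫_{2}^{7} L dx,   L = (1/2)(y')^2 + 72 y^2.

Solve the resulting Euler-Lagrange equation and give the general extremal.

The Lagrangian is L = (1/2)(y')^2 + 72 y^2.
∂L/∂y = 144y.
∂L/∂y' = y'.
The Euler-Lagrange equation d/dx(∂L/∂y') − ∂L/∂y = 0 becomes:
    y'' - 144 y = 0
General solution: y(x) = A e^(12x) + B e^(-12x), where A and B are arbitrary constants fixed by the endpoint conditions.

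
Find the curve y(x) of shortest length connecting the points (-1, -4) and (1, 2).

Arc-length functional: J[y] = ∫ sqrt(1 + (y')^2) dx.
Lagrangian L = sqrt(1 + (y')^2) has no explicit y dependence, so ∂L/∂y = 0 and the Euler-Lagrange equation gives
    d/dx( y' / sqrt(1 + (y')^2) ) = 0  ⇒  y' / sqrt(1 + (y')^2) = const.
Hence y' is constant, so y(x) is affine.
Fitting the endpoints (-1, -4) and (1, 2):
    slope m = (2 − (-4)) / (1 − (-1)) = 3,
    intercept c = (-4) − m·(-1) = -1.
Extremal: y(x) = 3 x - 1.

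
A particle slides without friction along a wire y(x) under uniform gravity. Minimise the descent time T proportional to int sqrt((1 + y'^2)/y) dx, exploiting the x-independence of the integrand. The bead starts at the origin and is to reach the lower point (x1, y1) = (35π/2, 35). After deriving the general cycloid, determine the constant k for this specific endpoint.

The Lagrangian L = sqrt((1 + y'^2) / y) has no explicit x dependence, so the Beltrami identity applies:
    L − y' ∂L/∂y' = C.
Compute ∂L/∂y' = y' / sqrt(y (1 + y'^2)).
Substitute:
    sqrt((1 + y'^2)/y) − y'·y' / sqrt(y (1 + y'^2))
    = (1 + y'^2) / sqrt(y (1 + y'^2)) − y'^2 / sqrt(y (1 + y'^2))
    = 1 / sqrt(y (1 + y'^2)) = C.
Squaring and rearranging gives the first integral
    y (1 + y'^2) = 1/C^2 =: k   (constant).
Solving this first-order ODE by the substitution
    y = (k/2)(1 − cos θ)
yields the cycloid parameterisation
    x(θ) = (k/2)(θ − sin θ),   y(θ) = (k/2)(1 − cos θ).
The constant k is fixed by the endpoint condition.
Now fit the given lower endpoint (x1, y1) = (35π/2, 35). At the bottom of the first arch (θ = π), the parametric equations give
    y(π) = (k/2)(1 − cos π) = k,
    x(π) = (k/2)(π − sin π) = kπ/2.
Matching y(π) = 35 gives k = 35, consistent with x(π) = 35π/2. Therefore the specific cycloid is
    x(θ) = (35/2)(θ − sin θ),   y(θ) = (35/2)(1 − cos θ).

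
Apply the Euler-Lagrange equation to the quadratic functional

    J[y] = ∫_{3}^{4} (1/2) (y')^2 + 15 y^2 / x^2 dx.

The Lagrangian is L = (1/2) (y')^2 + 15 y^2 / x^2.
Compute ∂L/∂y = 30y/x^2, ∂L/∂y' = y'.
The Euler-Lagrange equation d/dx(∂L/∂y') − ∂L/∂y = 0 reduces to
    y'' − 30/x^2 · y = 0  (x > 0).
Its general solution is
    y(x) = A x^6 + B x^(-5),
with A, B fixed by the endpoint conditions.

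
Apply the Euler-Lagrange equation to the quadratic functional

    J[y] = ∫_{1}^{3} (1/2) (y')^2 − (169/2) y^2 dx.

The Lagrangian is L = (1/2) (y')^2 − (169/2) y^2.
Compute ∂L/∂y = -169y, ∂L/∂y' = y'.
The Euler-Lagrange equation d/dx(∂L/∂y') − ∂L/∂y = 0 reduces to
    y'' + 169 y = 0.
Its general solution is
    y(x) = A sin(13x) + B cos(13x),
with A, B fixed by the endpoint conditions.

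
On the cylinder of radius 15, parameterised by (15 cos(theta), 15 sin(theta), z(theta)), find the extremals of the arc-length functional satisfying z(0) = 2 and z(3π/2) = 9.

Parameterise the cylinder of radius R = 15 as
    r(θ) = (15 cos θ, 15 sin θ, z(θ)).
The arc-length element is
    ds = sqrt(225 + (dz/dθ)^2) dθ,
so the Lagrangian is L = sqrt(225 + z'^2).
L depends on z' only, not on z or θ, so ∂L/∂z = 0 and
    ∂L/∂z' = z' / sqrt(225 + z'^2).
The Euler-Lagrange equation gives
    d/dθ( z' / sqrt(225 + z'^2) ) = 0,
so z' is constant. Integrating once:
    z(θ) = a θ + b,
a helix on the cylinder (a straight line when the cylinder is unrolled). The constants a, b are determined by the endpoint conditions.
With endpoint conditions z(0) = 2 and z(3π/2) = 9: from z(0) = b we get b = 2, and a·3π/2 + 2 = 9 gives a = 14/(3π), so
    z(θ) = (14/(3π)) θ + 2.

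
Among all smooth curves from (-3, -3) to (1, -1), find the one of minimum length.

Arc-length functional: J[y] = ∫ sqrt(1 + (y')^2) dx.
Lagrangian L = sqrt(1 + (y')^2) has no explicit y dependence, so ∂L/∂y = 0 and the Euler-Lagrange equation gives
    d/dx( y' / sqrt(1 + (y')^2) ) = 0  ⇒  y' / sqrt(1 + (y')^2) = const.
Hence y' is constant, so y(x) is affine.
Fitting the endpoints (-3, -3) and (1, -1):
    slope m = ((-1) − (-3)) / (1 − (-3)) = 1/2,
    intercept c = (-3) − m·(-3) = -3/2.
Extremal: y(x) = (1/2) x - 3/2.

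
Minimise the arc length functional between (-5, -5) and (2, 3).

Arc-length functional: J[y] = ∫ sqrt(1 + (y')^2) dx.
Lagrangian L = sqrt(1 + (y')^2) has no explicit y dependence, so ∂L/∂y = 0 and the Euler-Lagrange equation gives
    d/dx( y' / sqrt(1 + (y')^2) ) = 0  ⇒  y' / sqrt(1 + (y')^2) = const.
Hence y' is constant, so y(x) is affine.
Fitting the endpoints (-5, -5) and (2, 3):
    slope m = (3 − (-5)) / (2 − (-5)) = 8/7,
    intercept c = (-5) − m·(-5) = 5/7.
Extremal: y(x) = (8/7) x + 5/7.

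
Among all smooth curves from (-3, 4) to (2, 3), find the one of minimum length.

Arc-length functional: J[y] = ∫ sqrt(1 + (y')^2) dx.
Lagrangian L = sqrt(1 + (y')^2) has no explicit y dependence, so ∂L/∂y = 0 and the Euler-Lagrange equation gives
    d/dx( y' / sqrt(1 + (y')^2) ) = 0  ⇒  y' / sqrt(1 + (y')^2) = const.
Hence y' is constant, so y(x) is affine.
Fitting the endpoints (-3, 4) and (2, 3):
    slope m = (3 − 4) / (2 − (-3)) = -1/5,
    intercept c = 4 − m·(-3) = 17/5.
Extremal: y(x) = (-1/5) x + 17/5.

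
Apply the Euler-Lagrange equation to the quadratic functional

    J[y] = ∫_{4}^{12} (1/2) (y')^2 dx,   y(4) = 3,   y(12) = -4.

The Lagrangian is L = (1/2) (y')^2.
Compute ∂L/∂y = 0, ∂L/∂y' = y'.
The Euler-Lagrange equation d/dx(∂L/∂y') − ∂L/∂y = 0 reduces to
    y'' = 0.
Its general solution is
    y(x) = A x + B,
with A, B fixed by the endpoint conditions.
Applying the endpoint conditions y(4) = 3 and y(12) = -4: solve A·4 + B = 3 and A·12 + B = -4. Subtracting gives A(12 − 4) = -4 − 3, so A = -7/8, and B = 3 − A·4 = 13/2. Therefore
    y(x) = (-7/8) x + 13/2.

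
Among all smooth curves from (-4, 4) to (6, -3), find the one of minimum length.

Arc-length functional: J[y] = ∫ sqrt(1 + (y')^2) dx.
Lagrangian L = sqrt(1 + (y')^2) has no explicit y dependence, so ∂L/∂y = 0 and the Euler-Lagrange equation gives
    d/dx( y' / sqrt(1 + (y')^2) ) = 0  ⇒  y' / sqrt(1 + (y')^2) = const.
Hence y' is constant, so y(x) is affine.
Fitting the endpoints (-4, 4) and (6, -3):
    slope m = ((-3) − 4) / (6 − (-4)) = -7/10,
    intercept c = 4 − m·(-4) = 6/5.
Extremal: y(x) = (-7/10) x + 6/5.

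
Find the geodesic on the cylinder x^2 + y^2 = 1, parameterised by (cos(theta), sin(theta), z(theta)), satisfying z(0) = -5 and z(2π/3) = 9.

Parameterise the cylinder of radius R = 1 as
    r(θ) = (cos θ, sin θ, z(θ)).
The arc-length element is
    ds = sqrt(1 + (dz/dθ)^2) dθ,
so the Lagrangian is L = sqrt(1 + z'^2).
L depends on z' only, not on z or θ, so ∂L/∂z = 0 and
    ∂L/∂z' = z' / sqrt(1 + z'^2).
The Euler-Lagrange equation gives
    d/dθ( z' / sqrt(1 + z'^2) ) = 0,
so z' is constant. Integrating once:
    z(θ) = a θ + b,
a helix on the cylinder (a straight line when the cylinder is unrolled). The constants a, b are determined by the endpoint conditions.
With endpoint conditions z(0) = -5 and z(2π/3) = 9: from z(0) = b we get b = -5, and a·2π/3 + -5 = 9 gives a = 21/π, so
    z(θ) = (21/π) θ − 5.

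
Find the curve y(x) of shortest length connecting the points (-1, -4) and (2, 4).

Arc-length functional: J[y] = ∫ sqrt(1 + (y')^2) dx.
Lagrangian L = sqrt(1 + (y')^2) has no explicit y dependence, so ∂L/∂y = 0 and the Euler-Lagrange equation gives
    d/dx( y' / sqrt(1 + (y')^2) ) = 0  ⇒  y' / sqrt(1 + (y')^2) = const.
Hence y' is constant, so y(x) is affine.
Fitting the endpoints (-1, -4) and (2, 4):
    slope m = (4 − (-4)) / (2 − (-1)) = 8/3,
    intercept c = (-4) − m·(-1) = -4/3.
Extremal: y(x) = (8/3) x - 4/3.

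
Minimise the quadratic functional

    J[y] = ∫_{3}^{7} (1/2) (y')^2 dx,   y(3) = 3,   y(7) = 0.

The Lagrangian is L = (1/2) (y')^2.
Compute ∂L/∂y = 0, ∂L/∂y' = y'.
The Euler-Lagrange equation d/dx(∂L/∂y') − ∂L/∂y = 0 reduces to
    y'' = 0.
Its general solution is
    y(x) = A x + B,
with A, B fixed by the endpoint conditions.
Applying the endpoint conditions y(3) = 3 and y(7) = 0: solve A·3 + B = 3 and A·7 + B = 0. Subtracting gives A(7 − 3) = 0 − 3, so A = -3/4, and B = 3 − A·3 = 21/4. Therefore
    y(x) = (-3/4) x + 21/4.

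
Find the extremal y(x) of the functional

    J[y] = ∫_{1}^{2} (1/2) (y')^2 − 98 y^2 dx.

The Lagrangian is L = (1/2) (y')^2 − 98 y^2.
Compute ∂L/∂y = -196y, ∂L/∂y' = y'.
The Euler-Lagrange equation d/dx(∂L/∂y') − ∂L/∂y = 0 reduces to
    y'' + 196 y = 0.
Its general solution is
    y(x) = A sin(14x) + B cos(14x),
with A, B fixed by the endpoint conditions.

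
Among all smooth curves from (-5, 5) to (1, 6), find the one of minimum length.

Arc-length functional: J[y] = ∫ sqrt(1 + (y')^2) dx.
Lagrangian L = sqrt(1 + (y')^2) has no explicit y dependence, so ∂L/∂y = 0 and the Euler-Lagrange equation gives
    d/dx( y' / sqrt(1 + (y')^2) ) = 0  ⇒  y' / sqrt(1 + (y')^2) = const.
Hence y' is constant, so y(x) is affine.
Fitting the endpoints (-5, 5) and (1, 6):
    slope m = (6 − 5) / (1 − (-5)) = 1/6,
    intercept c = 5 − m·(-5) = 35/6.
Extremal: y(x) = (1/6) x + 35/6.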